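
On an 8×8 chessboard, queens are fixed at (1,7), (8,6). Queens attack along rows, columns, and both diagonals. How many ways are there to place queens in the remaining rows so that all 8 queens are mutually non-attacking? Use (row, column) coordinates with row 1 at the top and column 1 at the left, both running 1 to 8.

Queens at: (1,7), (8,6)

2

Branch on row 2: col 1 → 0; col 2 → 1; col 3 → 0; col 4 → 1; col 5 → 0.
Sum: 0 + 1 + 0 + 1 + 0 = 2.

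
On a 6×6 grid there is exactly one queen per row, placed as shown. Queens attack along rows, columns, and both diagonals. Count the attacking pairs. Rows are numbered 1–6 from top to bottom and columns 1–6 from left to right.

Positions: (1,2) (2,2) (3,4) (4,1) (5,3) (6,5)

Same column: (1,2)–(2,2) (column 2).
Same diagonal: (1,2)–(3,4) (|1−3| = |2−4| = 2).
Total attacking pairs: 2.

2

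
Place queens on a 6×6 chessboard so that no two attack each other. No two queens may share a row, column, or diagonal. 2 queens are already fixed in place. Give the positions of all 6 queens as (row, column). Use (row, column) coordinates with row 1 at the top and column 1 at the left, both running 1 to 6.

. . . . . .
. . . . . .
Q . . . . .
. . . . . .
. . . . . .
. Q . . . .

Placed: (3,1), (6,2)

Row 1: attacked by (3,1)→{1,3}; (6,2)→{2}. Safe: 4, 5, 6. Place at column 5.
Row 2: attacked by (1,5)→{4,5,6}; (3,1)→{1,2}; (6,2)→{2,6}. Safe: 3. Place at column 3.
Row 4: attacked by (1,5)→{2,5}; (2,3)→{1,3,5}; (3,1)→{1,2}; (6,2)→{2,4}. Safe: 6. Place at column 6.
Row 5: attacked by (1,5)→{1,5}; (2,3)→{3,6}; (3,1)→{1,3}; (4,6)→{5,6}; (6,2)→{1,2,3}. Safe: 4. Place at column 4.
Columns [5, 3, 1, 6, 4, 2], r−c [-4, -1, 2, -2, 1, 4], r+c [6, 5, 4, 10, 9, 8] are all distinct, so no two queens attack.

(1,5) (2,3) (3,1) (4,6) (5,4) (6,2)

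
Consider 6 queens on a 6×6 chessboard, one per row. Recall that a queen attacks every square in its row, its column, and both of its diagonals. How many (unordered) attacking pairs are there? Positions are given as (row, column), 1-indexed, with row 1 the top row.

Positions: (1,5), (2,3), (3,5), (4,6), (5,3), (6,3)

Same column: (1,5)–(3,5) (column 5); (2,3)–(5,3) (column 3); (2,3)–(6,3) (column 3); (5,3)–(6,3) (column 3).
Same diagonal: (3,5)–(4,6) (|3−4| = |5−6| = 1); (3,5)–(5,3) (|3−5| = |5−3| = 2).
Total attacking pairs: 6.

6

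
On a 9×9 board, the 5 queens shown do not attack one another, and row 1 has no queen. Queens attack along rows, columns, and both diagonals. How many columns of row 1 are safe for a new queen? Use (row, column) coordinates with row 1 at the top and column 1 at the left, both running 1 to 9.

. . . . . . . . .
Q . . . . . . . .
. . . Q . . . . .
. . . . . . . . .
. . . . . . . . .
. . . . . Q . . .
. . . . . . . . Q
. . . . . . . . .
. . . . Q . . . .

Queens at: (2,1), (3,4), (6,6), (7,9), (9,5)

2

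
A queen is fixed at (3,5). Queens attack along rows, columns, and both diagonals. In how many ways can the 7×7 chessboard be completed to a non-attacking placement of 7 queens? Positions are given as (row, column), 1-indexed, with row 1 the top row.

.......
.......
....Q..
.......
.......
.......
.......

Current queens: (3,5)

6

Branch on row 1: col 1 → 1; col 2 → 1; col 4 → 2; col 6 → 2.
Sum: 1 + 1 + 2 + 2 = 6.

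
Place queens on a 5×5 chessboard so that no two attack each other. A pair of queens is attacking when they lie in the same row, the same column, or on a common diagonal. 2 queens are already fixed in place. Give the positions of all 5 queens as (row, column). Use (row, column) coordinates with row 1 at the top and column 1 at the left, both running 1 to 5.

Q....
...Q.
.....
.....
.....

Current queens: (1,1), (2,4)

Row 3: attacked by (1,1)→{1,3}; (2,4)→{3,4,5}. Safe: 2. Place at column 2.
Row 4: attacked by (1,1)→{1,4}; (2,4)→{2,4}; (3,2)→{1,2,3}. Safe: 5. Place at column 5.
Row 5: attacked by (1,1)→{1,5}; (2,4)→{1,4}; (3,2)→{2,4}; (4,5)→{4,5}. Safe: 3. Place at column 3.
Columns [1, 4, 2, 5, 3], r−c [0, -2, 1, -1, 2], r+c [2, 6, 5, 9, 8] are all distinct, so no two queens attack.

(1,1) (2,4) (3,2) (4,5) (5,3)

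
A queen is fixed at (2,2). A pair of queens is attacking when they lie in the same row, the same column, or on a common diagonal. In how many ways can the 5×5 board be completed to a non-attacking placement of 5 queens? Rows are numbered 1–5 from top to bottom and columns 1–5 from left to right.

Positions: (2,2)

Branch on row 1: col 4 → 1; col 5 → 1.
Sum: 1 + 1 = 2.

2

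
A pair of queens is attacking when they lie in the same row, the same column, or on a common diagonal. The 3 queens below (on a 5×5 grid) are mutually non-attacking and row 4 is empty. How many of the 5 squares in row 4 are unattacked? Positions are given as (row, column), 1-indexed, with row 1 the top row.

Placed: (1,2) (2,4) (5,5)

2

(1,2) attacks row 4 at column 2 and diagonals 5.
(2,4) attacks row 4 at column 4 and diagonals 2.
(5,5) attacks row 4 at column 5 and diagonals 4.
Attacked columns: {2, 4, 5}. Safe: {1, 3}.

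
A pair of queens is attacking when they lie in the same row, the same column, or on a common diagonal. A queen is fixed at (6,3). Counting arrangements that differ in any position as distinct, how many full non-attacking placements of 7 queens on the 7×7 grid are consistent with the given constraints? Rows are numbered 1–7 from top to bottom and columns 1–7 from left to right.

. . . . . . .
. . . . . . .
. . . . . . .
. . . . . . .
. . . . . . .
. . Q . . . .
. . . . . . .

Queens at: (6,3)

6

Branch on row 1: col 1 → 0; col 2 → 3; col 4 → 1; col 5 → 0; col 6 → 1; col 7 → 1.
Sum: 0 + 3 + 1 + 0 + 1 + 1 = 6.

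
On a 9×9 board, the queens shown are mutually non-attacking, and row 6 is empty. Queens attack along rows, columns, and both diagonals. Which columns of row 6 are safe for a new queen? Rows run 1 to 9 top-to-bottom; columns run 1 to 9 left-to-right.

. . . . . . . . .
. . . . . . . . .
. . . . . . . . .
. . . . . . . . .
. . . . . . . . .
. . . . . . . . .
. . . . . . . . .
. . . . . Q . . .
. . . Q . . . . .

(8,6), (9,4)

columns 2, 3, 5, 9

(8,6) attacks row 6 at column 6 and diagonals 4, 8.
(9,4) attacks row 6 at column 4 and diagonals 1, 7.
Attacked columns: {1, 4, 6, 7, 8}. Safe: {2, 3, 5, 9}.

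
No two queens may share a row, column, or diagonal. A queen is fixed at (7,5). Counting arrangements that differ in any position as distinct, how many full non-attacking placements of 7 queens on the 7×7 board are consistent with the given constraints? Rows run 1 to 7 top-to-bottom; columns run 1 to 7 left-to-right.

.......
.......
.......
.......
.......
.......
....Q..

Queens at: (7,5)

Branch on row 1: col 1 → 1; col 2 → 1; col 3 → 2; col 4 → 1; col 6 → 0; col 7 → 1.
Sum: 1 + 1 + 2 + 1 + 0 + 1 = 6.

6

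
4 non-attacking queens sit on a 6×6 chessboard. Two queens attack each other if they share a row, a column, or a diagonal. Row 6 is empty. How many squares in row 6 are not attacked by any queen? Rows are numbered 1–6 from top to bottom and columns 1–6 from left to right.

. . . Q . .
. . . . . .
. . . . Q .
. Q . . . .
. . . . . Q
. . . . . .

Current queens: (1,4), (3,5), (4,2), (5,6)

2

(1,4) attacks row 6 at column 4.
(3,5) attacks row 6 at column 5 and diagonals 2.
(4,2) attacks row 6 at column 2 and diagonals 4.
(5,6) attacks row 6 at column 6 and diagonals 5.
Attacked columns: {2, 4, 5, 6}. Safe: {1, 3}.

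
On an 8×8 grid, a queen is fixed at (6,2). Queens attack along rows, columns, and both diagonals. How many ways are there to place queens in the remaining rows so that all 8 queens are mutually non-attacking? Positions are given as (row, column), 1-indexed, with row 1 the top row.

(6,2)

Branch on row 1: col 1 → 1; col 3 → 2; col 4 → 3; col 5 → 3; col 6 → 4; col 8 → 1.
Sum: 1 + 2 + 3 + 3 + 4 + 1 = 14.

14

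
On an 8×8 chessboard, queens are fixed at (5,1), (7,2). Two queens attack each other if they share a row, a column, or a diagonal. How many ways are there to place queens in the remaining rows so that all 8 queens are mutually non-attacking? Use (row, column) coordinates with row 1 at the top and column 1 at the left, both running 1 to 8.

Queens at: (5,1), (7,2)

Branch on row 1: col 3 → 2; col 4 → 1; col 6 → 3; col 7 → 0.
Sum: 2 + 1 + 3 + 0 = 6.

6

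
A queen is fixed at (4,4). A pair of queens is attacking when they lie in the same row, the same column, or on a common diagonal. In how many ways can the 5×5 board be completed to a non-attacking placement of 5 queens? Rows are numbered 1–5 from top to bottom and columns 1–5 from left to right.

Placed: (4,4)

Branch on row 1: col 2 → 0; col 3 → 1; col 5 → 1.
Sum: 0 + 1 + 1 = 2.

2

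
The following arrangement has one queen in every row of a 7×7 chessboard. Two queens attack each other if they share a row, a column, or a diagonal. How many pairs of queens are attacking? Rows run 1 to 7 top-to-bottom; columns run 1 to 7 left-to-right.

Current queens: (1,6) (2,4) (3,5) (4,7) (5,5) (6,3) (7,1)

3

Same column: (3,5)–(5,5) (column 5).
Same diagonal: (2,4)–(3,5) (|2−3| = |4−5| = 1); (3,5)–(7,1) (|3−7| = |5−1| = 4).
Total attacking pairs: 3.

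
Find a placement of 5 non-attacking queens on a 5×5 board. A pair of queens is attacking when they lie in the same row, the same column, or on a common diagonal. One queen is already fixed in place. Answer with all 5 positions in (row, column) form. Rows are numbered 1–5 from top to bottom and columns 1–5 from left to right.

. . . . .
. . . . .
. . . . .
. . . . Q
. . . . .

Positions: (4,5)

Row 1: attacked by (4,5)→{2,5}. Safe: 1, 3, 4. Place at column 4.
Row 2: attacked by (1,4)→{3,4,5}; (4,5)→{3,5}. Safe: 1, 2. Place at column 1.
Row 3: attacked by (1,4)→{2,4}; (2,1)→{1,2}; (4,5)→{4,5}. Safe: 3. Place at column 3.
Row 5: attacked by (1,4)→{4}; (2,1)→{1,4}; (3,3)→{1,3,5}; (4,5)→{4,5}. Safe: 2. Place at column 2.
Columns [4, 1, 3, 5, 2], r−c [-3, 1, 0, -1, 3], r+c [5, 3, 6, 9, 7] are all distinct, so no two queens attack.

(1,4) (2,1) (3,3) (4,5) (5,2)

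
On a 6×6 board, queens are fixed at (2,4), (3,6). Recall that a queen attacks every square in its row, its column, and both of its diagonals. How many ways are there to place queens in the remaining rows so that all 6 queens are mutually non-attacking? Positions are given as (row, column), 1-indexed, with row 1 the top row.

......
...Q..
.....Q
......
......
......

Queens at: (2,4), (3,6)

1

Branch on row 1: col 1 → 0; col 2 → 1.
Sum: 0 + 1 = 1.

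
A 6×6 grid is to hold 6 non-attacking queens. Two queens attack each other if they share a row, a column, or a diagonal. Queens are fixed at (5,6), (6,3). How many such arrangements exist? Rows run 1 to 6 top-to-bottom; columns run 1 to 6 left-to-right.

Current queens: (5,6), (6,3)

1

Branch on row 1: col 1 → 0; col 4 → 1; col 5 → 0.
Sum: 0 + 1 + 0 = 1.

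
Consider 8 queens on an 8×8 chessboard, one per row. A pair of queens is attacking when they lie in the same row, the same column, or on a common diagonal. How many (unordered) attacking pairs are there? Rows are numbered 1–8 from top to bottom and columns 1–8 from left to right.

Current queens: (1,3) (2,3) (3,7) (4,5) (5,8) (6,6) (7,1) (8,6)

3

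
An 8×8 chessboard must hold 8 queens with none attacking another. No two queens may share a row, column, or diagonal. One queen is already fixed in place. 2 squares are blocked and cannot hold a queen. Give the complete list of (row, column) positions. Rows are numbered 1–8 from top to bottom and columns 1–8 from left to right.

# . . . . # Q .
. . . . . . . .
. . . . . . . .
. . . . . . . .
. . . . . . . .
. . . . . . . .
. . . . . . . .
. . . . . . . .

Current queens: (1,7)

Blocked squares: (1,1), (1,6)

(1,7) (2,3) (3,8) (4,2) (5,5) (6,1) (7,6) (8,4)

Row 2: attacked by (1,7)→{6,7,8}. Safe: 1, 2, 3, 4, 5. Place at column 3.
Row 3: attacked by (1,7)→{5,7}; (2,3)→{2,3,4}. Safe: 1, 6, 8. Place at column 8.
Row 4: attacked by (1,7)→{4,7}; (2,3)→{1,3,5}; (3,8)→{7,8}. Safe: 2, 6. Place at column 2.
Row 5: attacked by (1,7)→{3,7}; (2,3)→{3,6}; (3,8)→{6,8}; (4,2)→{1,2,3}. Safe: 4, 5. Place at column 5.
Row 6: attacked by (1,7)→{2,7}; (2,3)→{3,7}; (3,8)→{5,8}; (4,2)→{2,4}; (5,5)→{4,5,6}. Safe: 1. Place at column 1.
Row 7: attacked by (1,7)→{1,7}; (2,3)→{3,8}; (3,8)→{4,8}; (4,2)→{2,5}; (5,5)→{3,5,7}; (6,1)→{1,2}. Safe: 6. Place at column 6.
Row 8: attacked by (1,7)→{7}; (2,3)→{3}; (3,8)→{3,8}; (4,2)→{2,6}; (5,5)→{2,5,8}; (6,1)→{1,3}; (7,6)→{5,6,7}. Safe: 4. Place at column 4.
Columns [7, 3, 8, 2, 5, 1, 6, 4], r−c [-6, -1, -5, 2, 0, 5, 1, 4], r+c [8, 5, 11, 6, 10, 7, 13, 12] are all distinct, so no two queens attack.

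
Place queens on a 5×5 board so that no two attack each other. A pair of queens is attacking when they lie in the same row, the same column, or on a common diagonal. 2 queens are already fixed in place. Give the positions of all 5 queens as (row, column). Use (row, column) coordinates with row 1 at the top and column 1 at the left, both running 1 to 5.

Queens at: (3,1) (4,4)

Row 1: attacked by (3,1)→{1,3}; (4,4)→{1,4}. Safe: 2, 5. Place at column 5.
Row 2: attacked by (1,5)→{4,5}; (3,1)→{1,2}; (4,4)→{2,4}. Safe: 3. Place at column 3.
Row 5: attacked by (1,5)→{1,5}; (2,3)→{3}; (3,1)→{1,3}; (4,4)→{3,4,5}. Safe: 2. Place at column 2.
Columns [5, 3, 1, 4, 2], r−c [-4, -1, 2, 0, 3], r+c [6, 5, 4, 8, 7] are all distinct, so no two queens attack.

(1,5) (2,3) (3,1) (4,4) (5,2)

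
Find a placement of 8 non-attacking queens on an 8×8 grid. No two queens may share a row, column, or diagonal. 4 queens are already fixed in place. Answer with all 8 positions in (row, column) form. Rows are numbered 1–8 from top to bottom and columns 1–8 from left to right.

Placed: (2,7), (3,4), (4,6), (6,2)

(1,1) (2,7) (3,4) (4,6) (5,8) (6,2) (7,5) (8,3)

Row 1: attacked by (2,7)→{6,7,8}; (3,4)→{2,4,6}; (4,6)→{3,6}; (6,2)→{2,7}. Safe: 1, 5. Place at column 1.
Row 5: attacked by (1,1)→{1,5}; (2,7)→{4,7}; (3,4)→{2,4,6}; (4,6)→{5,6,7}; (6,2)→{1,2,3}. Safe: 8. Place at column 8.
Row 7: attacked by (1,1)→{1,7}; (2,7)→{2,7}; (3,4)→{4,8}; (4,6)→{3,6}; (5,8)→{6,8}; (6,2)→{1,2,3}. Safe: 5. Place at column 5.
Row 8: attacked by (1,1)→{1,8}; (2,7)→{1,7}; (3,4)→{4}; (4,6)→{2,6}; (5,8)→{5,8}; (6,2)→{2,4}; (7,5)→{4,5,6}. Safe: 3. Place at column 3.
Columns [1, 7, 4, 6, 8, 2, 5, 3], r−c [0, -5, -1, -2, -3, 4, 2, 5], r+c [2, 9, 7, 10, 13, 8, 12, 11] are all distinct, so no two queens attack.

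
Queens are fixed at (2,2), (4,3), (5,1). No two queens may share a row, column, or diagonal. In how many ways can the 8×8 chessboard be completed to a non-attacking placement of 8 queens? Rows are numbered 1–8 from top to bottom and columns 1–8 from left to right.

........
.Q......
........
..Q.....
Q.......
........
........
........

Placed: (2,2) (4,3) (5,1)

2

Branch on row 1: col 4 → 0; col 7 → 1; col 8 → 1.
Sum: 0 + 1 + 1 = 2.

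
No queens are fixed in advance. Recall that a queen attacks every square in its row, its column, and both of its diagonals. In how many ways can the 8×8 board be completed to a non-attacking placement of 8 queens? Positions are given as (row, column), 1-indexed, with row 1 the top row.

Branch on row 1: col 1 → 4; col 2 → 8; col 3 → 16; col 4 → 18; col 5 → 18; col 6 → 16; col 7 → 8; col 8 → 4.
Sum: 4 + 8 + 16 + 18 + 18 + 16 + 8 + 4 = 92.
(This is the classic 8-queens count.)

92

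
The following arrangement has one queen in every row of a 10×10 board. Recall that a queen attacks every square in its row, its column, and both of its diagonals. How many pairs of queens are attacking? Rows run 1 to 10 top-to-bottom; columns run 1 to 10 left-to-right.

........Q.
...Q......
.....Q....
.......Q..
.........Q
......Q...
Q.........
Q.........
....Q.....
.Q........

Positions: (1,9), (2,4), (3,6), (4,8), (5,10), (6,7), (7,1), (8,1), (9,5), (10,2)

Same column: (7,1)–(8,1) (column 1).
Same diagonal: (3,6)–(8,1) (|3−8| = |6−1| = 5); (4,8)–(10,2) (|4−10| = |8−2| = 6).
Total attacking pairs: 3.

3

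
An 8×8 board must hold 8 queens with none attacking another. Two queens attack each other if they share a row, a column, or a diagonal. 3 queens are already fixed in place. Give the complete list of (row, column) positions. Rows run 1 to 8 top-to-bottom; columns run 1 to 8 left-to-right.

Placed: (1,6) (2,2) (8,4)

(1,6) (2,2) (3,7) (4,1) (5,3) (6,5) (7,8) (8,4)

Row 3: attacked by (1,6)→{4,6,8}; (2,2)→{1,2,3}; (8,4)→{4}. Safe: 5, 7. Place at column 7.
Row 4: attacked by (1,6)→{3,6}; (2,2)→{2,4}; (3,7)→{6,7,8}; (8,4)→{4,8}. Safe: 1, 5. Place at column 1.
Row 5: attacked by (1,6)→{2,6}; (2,2)→{2,5}; (3,7)→{5,7}; (4,1)→{1,2}; (8,4)→{1,4,7}. Safe: 3, 8. Place at column 3.
Row 6: attacked by (1,6)→{1,6}; (2,2)→{2,6}; (3,7)→{4,7}; (4,1)→{1,3}; (5,3)→{2,3,4}; (8,4)→{2,4,6}. Safe: 5, 8. Place at column 5.
Row 7: attacked by (1,6)→{6}; (2,2)→{2,7}; (3,7)→{3,7}; (4,1)→{1,4}; (5,3)→{1,3,5}; (6,5)→{4,5,6}; (8,4)→{3,4,5}. Safe: 8. Place at column 8.
Columns [6, 2, 7, 1, 3, 5, 8, 4], r−c [-5, 0, -4, 3, 2, 1, -1, 4], r+c [7, 4, 10, 5, 8, 11, 15, 12] are all distinct, so no two queens attack.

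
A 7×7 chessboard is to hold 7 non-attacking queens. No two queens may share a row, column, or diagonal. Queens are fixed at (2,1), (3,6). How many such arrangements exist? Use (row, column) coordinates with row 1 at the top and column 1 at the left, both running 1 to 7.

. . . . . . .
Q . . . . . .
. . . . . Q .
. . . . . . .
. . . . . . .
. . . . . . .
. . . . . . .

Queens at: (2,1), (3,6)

3

Branch on row 1: col 3 → 2; col 5 → 1; col 7 → 0.
Sum: 2 + 1 + 0 = 3.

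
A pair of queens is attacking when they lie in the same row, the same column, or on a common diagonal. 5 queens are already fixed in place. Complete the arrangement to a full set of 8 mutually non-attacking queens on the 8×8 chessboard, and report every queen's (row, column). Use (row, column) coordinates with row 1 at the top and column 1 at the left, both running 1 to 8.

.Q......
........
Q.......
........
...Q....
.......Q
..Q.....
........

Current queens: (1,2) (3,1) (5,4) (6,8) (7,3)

(1,2) (2,6) (3,1) (4,7) (5,4) (6,8) (7,3) (8,5)

Row 2: attacked by (1,2)→{1,2,3}; (3,1)→{1,2}; (5,4)→{1,4,7}; (6,8)→{4,8}; (7,3)→{3,8}. Safe: 5, 6. Place at column 6.
Row 4: attacked by (1,2)→{2,5}; (2,6)→{4,6,8}; (3,1)→{1,2}; (5,4)→{3,4,5}; (6,8)→{6,8}; (7,3)→{3,6}. Safe: 7. Place at column 7.
Row 8: attacked by (1,2)→{2}; (2,6)→{6}; (3,1)→{1,6}; (4,7)→{3,7}; (5,4)→{1,4,7}; (6,8)→{6,8}; (7,3)→{2,3,4}. Safe: 5. Place at column 5.
Columns [2, 6, 1, 7, 4, 8, 3, 5], r−c [-1, -4, 2, -3, 1, -2, 4, 3], r+c [3, 8, 4, 11, 9, 14, 10, 13] are all distinct, so no two queens attack.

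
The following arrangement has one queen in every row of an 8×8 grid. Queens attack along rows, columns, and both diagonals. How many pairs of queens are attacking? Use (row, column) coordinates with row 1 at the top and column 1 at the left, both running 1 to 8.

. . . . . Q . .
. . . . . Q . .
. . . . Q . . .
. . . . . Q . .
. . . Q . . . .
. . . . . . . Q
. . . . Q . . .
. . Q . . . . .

8

Same column: (1,6)–(2,6) (column 6); (1,6)–(4,6) (column 6); (2,6)–(4,6) (column 6); (3,5)–(7,5) (column 5).
Same diagonal: (2,6)–(3,5) (|2−3| = |6−5| = 1); (3,5)–(4,6) (|3−4| = |5−6| = 1); (3,5)–(6,8) (|3−6| = |5−8| = 3); (4,6)–(6,8) (|4−6| = |6−8| = 2).
Total attacking pairs: 8.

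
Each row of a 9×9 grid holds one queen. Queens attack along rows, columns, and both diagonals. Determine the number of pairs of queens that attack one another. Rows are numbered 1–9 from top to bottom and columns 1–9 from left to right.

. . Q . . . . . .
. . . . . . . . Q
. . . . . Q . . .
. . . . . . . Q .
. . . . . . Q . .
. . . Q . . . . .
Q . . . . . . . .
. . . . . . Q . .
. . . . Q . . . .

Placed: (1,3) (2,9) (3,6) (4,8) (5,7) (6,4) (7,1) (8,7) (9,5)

3

Same column: (5,7)–(8,7) (column 7).
Same diagonal: (1,3)–(5,7) (|1−5| = |3−7| = 4); (4,8)–(5,7) (|4−5| = |8−7| = 1).
Total attacking pairs: 3.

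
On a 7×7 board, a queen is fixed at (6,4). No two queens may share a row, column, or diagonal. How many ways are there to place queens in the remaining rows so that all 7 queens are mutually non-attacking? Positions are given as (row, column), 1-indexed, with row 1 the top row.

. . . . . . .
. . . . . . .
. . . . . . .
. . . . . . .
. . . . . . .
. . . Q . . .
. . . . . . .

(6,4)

6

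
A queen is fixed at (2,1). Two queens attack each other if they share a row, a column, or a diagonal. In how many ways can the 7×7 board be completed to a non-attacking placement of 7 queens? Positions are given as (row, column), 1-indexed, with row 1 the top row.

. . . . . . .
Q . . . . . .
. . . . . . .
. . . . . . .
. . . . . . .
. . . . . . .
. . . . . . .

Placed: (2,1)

7

Branch on row 1: col 3 → 2; col 4 → 2; col 5 → 2; col 6 → 1; col 7 → 0.
Sum: 2 + 2 + 2 + 1 + 0 = 7.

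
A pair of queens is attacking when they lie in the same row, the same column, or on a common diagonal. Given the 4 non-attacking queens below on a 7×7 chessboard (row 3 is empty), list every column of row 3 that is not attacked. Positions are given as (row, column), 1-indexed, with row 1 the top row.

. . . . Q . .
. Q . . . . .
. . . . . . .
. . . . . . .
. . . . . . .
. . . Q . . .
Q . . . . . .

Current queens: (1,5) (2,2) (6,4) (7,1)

columns 6

(1,5) attacks row 3 at column 5 and diagonals 3, 7.
(2,2) attacks row 3 at column 2 and diagonals 1, 3.
(6,4) attacks row 3 at column 4 and diagonals 1, 7.
(7,1) attacks row 3 at column 1 and diagonals 5.
Attacked columns: {1, 2, 3, 4, 5, 7}. Safe: {6}.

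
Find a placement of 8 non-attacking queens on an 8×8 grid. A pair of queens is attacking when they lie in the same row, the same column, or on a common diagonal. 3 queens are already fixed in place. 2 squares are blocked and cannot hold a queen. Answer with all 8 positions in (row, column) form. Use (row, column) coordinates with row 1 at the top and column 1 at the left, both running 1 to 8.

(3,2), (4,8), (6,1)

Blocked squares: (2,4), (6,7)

Row 1: attacked by (3,2)→{2,4}; (4,8)→{5,8}; (6,1)→{1,6}. Safe: 3, 7. Place at column 3.
Row 2: attacked by (1,3)→{2,3,4}; (3,2)→{1,2,3}; (4,8)→{6,8}; (6,1)→{1,5}. Blocked: 4. Safe: 7. Place at column 7.
Row 5: attacked by (1,3)→{3,7}; (2,7)→{4,7}; (3,2)→{2,4}; (4,8)→{7,8}; (6,1)→{1,2}. Safe: 5, 6. Place at column 5.
Row 7: attacked by (1,3)→{3}; (2,7)→{2,7}; (3,2)→{2,6}; (4,8)→{5,8}; (5,5)→{3,5,7}; (6,1)→{1,2}. Safe: 4. Place at column 4.
Row 8: attacked by (1,3)→{3}; (2,7)→{1,7}; (3,2)→{2,7}; (4,8)→{4,8}; (5,5)→{2,5,8}; (6,1)→{1,3}; (7,4)→{3,4,5}. Safe: 6. Place at column 6.
Columns [3, 7, 2, 8, 5, 1, 4, 6], r−c [-2, -5, 1, -4, 0, 5, 3, 2], r+c [4, 9, 5, 12, 10, 7, 11, 14] are all distinct, so no two queens attack.

(1,3) (2,7) (3,2) (4,8) (5,5) (6,1) (7,4) (8,6)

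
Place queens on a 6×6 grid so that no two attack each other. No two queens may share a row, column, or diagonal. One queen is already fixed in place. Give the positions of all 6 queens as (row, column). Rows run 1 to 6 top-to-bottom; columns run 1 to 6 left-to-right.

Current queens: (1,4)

Row 2: attacked by (1,4)→{3,4,5}. Safe: 1, 2, 6. Place at column 1.
Row 3: attacked by (1,4)→{2,4,6}; (2,1)→{1,2}. Safe: 3, 5. Place at column 5.
Row 4: attacked by (1,4)→{1,4}; (2,1)→{1,3}; (3,5)→{4,5,6}. Safe: 2. Place at column 2.
Row 5: attacked by (1,4)→{4}; (2,1)→{1,4}; (3,5)→{3,5}; (4,2)→{1,2,3}. Safe: 6. Place at column 6.
Row 6: attacked by (1,4)→{4}; (2,1)→{1,5}; (3,5)→{2,5}; (4,2)→{2,4}; (5,6)→{5,6}. Safe: 3. Place at column 3.
Columns [4, 1, 5, 2, 6, 3], r−c [-3, 1, -2, 2, -1, 3], r+c [5, 3, 8, 6, 11, 9] are all distinct, so no two queens attack.

(1,4) (2,1) (3,5) (4,2) (5,6) (6,3)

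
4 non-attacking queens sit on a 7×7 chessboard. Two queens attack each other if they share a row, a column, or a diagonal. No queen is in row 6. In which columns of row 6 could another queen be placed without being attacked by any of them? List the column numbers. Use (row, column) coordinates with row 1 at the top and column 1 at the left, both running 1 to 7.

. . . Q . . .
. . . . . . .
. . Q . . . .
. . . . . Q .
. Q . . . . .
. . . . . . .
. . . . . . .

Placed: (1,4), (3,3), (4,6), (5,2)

columns 5, 7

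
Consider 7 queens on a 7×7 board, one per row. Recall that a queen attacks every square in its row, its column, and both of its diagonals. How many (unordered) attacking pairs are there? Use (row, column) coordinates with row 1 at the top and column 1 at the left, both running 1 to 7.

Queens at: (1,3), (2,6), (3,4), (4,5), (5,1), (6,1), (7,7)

3

Same column: (5,1)–(6,1) (column 1).
Same diagonal: (3,4)–(4,5) (|3−4| = |4−5| = 1); (3,4)–(6,1) (|3−6| = |4−1| = 3).
Total attacking pairs: 3.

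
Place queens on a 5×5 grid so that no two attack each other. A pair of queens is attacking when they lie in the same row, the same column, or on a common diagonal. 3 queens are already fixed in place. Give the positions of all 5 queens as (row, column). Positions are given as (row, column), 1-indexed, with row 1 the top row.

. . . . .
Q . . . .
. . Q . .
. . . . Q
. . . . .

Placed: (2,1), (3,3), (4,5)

Row 1: attacked by (2,1)→{1,2}; (3,3)→{1,3,5}; (4,5)→{2,5}. Safe: 4. Place at column 4.
Row 5: attacked by (1,4)→{4}; (2,1)→{1,4}; (3,3)→{1,3,5}; (4,5)→{4,5}. Safe: 2. Place at column 2.
Columns [4, 1, 3, 5, 2], r−c [-3, 1, 0, -1, 3], r+c [5, 3, 6, 9, 7] are all distinct, so no two queens attack.

(1,4) (2,1) (3,3) (4,5) (5,2)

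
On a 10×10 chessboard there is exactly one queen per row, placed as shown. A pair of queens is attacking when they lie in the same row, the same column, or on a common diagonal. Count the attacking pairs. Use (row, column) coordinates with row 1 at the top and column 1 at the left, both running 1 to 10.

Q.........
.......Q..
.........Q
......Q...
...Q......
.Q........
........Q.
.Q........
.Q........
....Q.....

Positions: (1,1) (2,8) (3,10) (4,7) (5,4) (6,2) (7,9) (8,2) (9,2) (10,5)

Same column: (6,2)–(8,2) (column 2); (6,2)–(9,2) (column 2); (8,2)–(9,2) (column 2).
Same diagonal: (2,8)–(8,2) (|2−8| = |8−2| = 6); (4,7)–(9,2) (|4−9| = |7−2| = 5).
Total attacking pairs: 5.

5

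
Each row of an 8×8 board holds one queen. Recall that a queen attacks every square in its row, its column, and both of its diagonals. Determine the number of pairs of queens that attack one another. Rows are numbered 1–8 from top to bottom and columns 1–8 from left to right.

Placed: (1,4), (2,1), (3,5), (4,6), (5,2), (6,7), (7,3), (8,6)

3

Same column: (4,6)–(8,6) (column 6).
Same diagonal: (3,5)–(4,6) (|3−4| = |5−6| = 1); (4,6)–(7,3) (|4−7| = |6−3| = 3).
Total attacking pairs: 3.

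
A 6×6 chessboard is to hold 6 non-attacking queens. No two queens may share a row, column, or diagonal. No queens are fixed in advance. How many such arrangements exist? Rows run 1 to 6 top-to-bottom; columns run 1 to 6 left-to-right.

4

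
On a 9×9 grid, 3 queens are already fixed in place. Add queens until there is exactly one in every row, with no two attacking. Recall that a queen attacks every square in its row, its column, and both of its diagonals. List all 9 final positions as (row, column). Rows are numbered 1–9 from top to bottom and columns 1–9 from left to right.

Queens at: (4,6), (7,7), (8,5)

Row 1: attacked by (4,6)→{3,6,9}; (7,7)→{1,7}; (8,5)→{5}. Safe: 2, 4, 8. Place at column 8.
Row 2: attacked by (1,8)→{7,8,9}; (4,6)→{4,6,8}; (7,7)→{2,7}; (8,5)→{5}. Safe: 1, 3. Place at column 1.
Row 3: attacked by (1,8)→{6,8}; (2,1)→{1,2}; (4,6)→{5,6,7}; (7,7)→{3,7}; (8,5)→{5}. Safe: 4, 9. Place at column 4.
Row 5: attacked by (1,8)→{4,8}; (2,1)→{1,4}; (3,4)→{2,4,6}; (4,6)→{5,6,7}; (7,7)→{5,7,9}; (8,5)→{2,5,8}. Safe: 3. Place at column 3.
Row 6: attacked by (1,8)→{3,8}; (2,1)→{1,5}; (3,4)→{1,4,7}; (4,6)→{4,6,8}; (5,3)→{2,3,4}; (7,7)→{6,7,8}; (8,5)→{3,5,7}. Safe: 9. Place at column 9.
Row 9: attacked by (1,8)→{8}; (2,1)→{1,8}; (3,4)→{4}; (4,6)→{1,6}; (5,3)→{3,7}; (6,9)→{6,9}; (7,7)→{5,7,9}; (8,5)→{4,5,6}. Safe: 2. Place at column 2.
Columns [8, 1, 4, 6, 3, 9, 7, 5, 2], r−c [-7, 1, -1, -2, 2, -3, 0, 3, 7], r+c [9, 3, 7, 10, 8, 15, 14, 13, 11] are all distinct, so no two queens attack.

(1,8) (2,1) (3,4) (4,6) (5,3) (6,9) (7,7) (8,5) (9,2)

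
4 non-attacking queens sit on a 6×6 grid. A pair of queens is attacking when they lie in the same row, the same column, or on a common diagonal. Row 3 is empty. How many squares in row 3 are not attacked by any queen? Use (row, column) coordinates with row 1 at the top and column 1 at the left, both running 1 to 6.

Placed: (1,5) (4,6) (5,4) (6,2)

1

(1,5) attacks row 3 at column 5 and diagonals 3.
(4,6) attacks row 3 at column 6 and diagonals 5.
(5,4) attacks row 3 at column 4 and diagonals 2, 6.
(6,2) attacks row 3 at column 2 and diagonals 5.
Attacked columns: {2, 3, 4, 5, 6}. Safe: {1}.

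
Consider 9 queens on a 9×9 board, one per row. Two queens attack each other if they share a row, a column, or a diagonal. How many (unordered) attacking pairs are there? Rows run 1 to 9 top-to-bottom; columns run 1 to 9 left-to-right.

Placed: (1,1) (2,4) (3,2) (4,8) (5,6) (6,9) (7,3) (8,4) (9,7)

3

Same column: (2,4)–(8,4) (column 4).
Same diagonal: (4,8)–(8,4) (|4−8| = |8−4| = 4); (7,3)–(8,4) (|7−8| = |3−4| = 1).
Total attacking pairs: 3.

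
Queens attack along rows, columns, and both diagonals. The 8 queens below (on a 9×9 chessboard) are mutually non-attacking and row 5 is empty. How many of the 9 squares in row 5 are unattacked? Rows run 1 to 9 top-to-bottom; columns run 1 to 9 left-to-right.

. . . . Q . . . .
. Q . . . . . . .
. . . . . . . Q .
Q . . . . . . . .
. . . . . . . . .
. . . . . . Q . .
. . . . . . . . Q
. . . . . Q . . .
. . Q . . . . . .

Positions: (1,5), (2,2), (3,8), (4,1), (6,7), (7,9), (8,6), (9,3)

1

(1,5) attacks row 5 at column 5 and diagonals 1, 9.
(2,2) attacks row 5 at column 2 and diagonals 5.
(3,8) attacks row 5 at column 8 and diagonals 6.
(4,1) attacks row 5 at column 1 and diagonals 2.
(6,7) attacks row 5 at column 7 and diagonals 6, 8.
(7,9) attacks row 5 at column 9 and diagonals 7.
(8,6) attacks row 5 at column 6 and diagonals 3, 9.
(9,3) attacks row 5 at column 3 and diagonals 7.
Attacked columns: {1, 2, 3, 5, 6, 7, 8, 9}. Safe: {4}.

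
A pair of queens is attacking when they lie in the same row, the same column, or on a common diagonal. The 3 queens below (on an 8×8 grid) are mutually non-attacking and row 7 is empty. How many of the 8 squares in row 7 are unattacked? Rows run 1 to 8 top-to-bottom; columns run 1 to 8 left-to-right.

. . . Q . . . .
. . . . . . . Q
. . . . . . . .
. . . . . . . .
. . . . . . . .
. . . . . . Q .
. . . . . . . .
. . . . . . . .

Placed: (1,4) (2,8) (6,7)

3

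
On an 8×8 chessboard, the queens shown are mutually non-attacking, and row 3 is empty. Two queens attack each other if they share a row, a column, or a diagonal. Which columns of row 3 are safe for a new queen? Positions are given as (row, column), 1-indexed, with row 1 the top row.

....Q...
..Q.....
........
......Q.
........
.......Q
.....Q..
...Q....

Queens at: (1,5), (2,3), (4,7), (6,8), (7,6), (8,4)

(1,5) attacks row 3 at column 5 and diagonals 3, 7.
(2,3) attacks row 3 at column 3 and diagonals 2, 4.
(4,7) attacks row 3 at column 7 and diagonals 6, 8.
(6,8) attacks row 3 at column 8 and diagonals 5.
(7,6) attacks row 3 at column 6 and diagonals 2.
(8,4) attacks row 3 at column 4.
Attacked columns: {2, 3, 4, 5, 6, 7, 8}. Safe: {1}.

columns 1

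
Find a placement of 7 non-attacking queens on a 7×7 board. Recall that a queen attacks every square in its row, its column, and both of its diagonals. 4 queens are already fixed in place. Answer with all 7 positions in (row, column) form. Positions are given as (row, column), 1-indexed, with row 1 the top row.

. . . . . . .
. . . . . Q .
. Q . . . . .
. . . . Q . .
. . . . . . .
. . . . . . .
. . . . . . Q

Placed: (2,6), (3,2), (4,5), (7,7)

Row 1: attacked by (2,6)→{5,6,7}; (3,2)→{2,4}; (4,5)→{2,5}; (7,7)→{1,7}. Safe: 3. Place at column 3.
Row 5: attacked by (1,3)→{3,7}; (2,6)→{3,6}; (3,2)→{2,4}; (4,5)→{4,5,6}; (7,7)→{5,7}. Safe: 1. Place at column 1.
Row 6: attacked by (1,3)→{3}; (2,6)→{2,6}; (3,2)→{2,5}; (4,5)→{3,5,7}; (5,1)→{1,2}; (7,7)→{6,7}. Safe: 4. Place at column 4.
Columns [3, 6, 2, 5, 1, 4, 7], r−c [-2, -4, 1, -1, 4, 2, 0], r+c [4, 8, 5, 9, 6, 10, 14] are all distinct, so no two queens attack.

(1,3) (2,6) (3,2) (4,5) (5,1) (6,4) (7,7)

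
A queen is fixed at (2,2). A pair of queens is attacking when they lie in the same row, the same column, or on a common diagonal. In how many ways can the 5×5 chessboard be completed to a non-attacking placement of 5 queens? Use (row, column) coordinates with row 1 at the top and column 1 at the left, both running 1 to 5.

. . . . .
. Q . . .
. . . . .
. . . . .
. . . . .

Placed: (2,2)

2

Branch on row 1: col 4 → 1; col 5 → 1.
Sum: 1 + 1 = 2.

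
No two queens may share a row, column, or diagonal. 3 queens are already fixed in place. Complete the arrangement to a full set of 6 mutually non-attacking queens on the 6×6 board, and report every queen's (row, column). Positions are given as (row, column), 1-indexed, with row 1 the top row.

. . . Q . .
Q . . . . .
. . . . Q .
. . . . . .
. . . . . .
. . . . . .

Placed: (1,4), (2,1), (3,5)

(1,4) (2,1) (3,5) (4,2) (5,6) (6,3)

Row 4: attacked by (1,4)→{1,4}; (2,1)→{1,3}; (3,5)→{4,5,6}. Safe: 2. Place at column 2.
Row 5: attacked by (1,4)→{4}; (2,1)→{1,4}; (3,5)→{3,5}; (4,2)→{1,2,3}. Safe: 6. Place at column 6.
Row 6: attacked by (1,4)→{4}; (2,1)→{1,5}; (3,5)→{2,5}; (4,2)→{2,4}; (5,6)→{5,6}. Safe: 3. Place at column 3.
Columns [4, 1, 5, 2, 6, 3], r−c [-3, 1, -2, 2, -1, 3], r+c [5, 3, 8, 6, 11, 9] are all distinct, so no two queens attack.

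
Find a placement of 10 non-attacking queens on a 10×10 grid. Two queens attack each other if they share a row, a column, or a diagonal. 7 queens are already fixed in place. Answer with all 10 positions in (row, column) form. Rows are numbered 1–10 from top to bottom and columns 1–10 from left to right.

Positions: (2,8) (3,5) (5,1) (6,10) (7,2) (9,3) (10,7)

Row 1: attacked by (2,8)→{7,8,9}; (3,5)→{3,5,7}; (5,1)→{1,5}; (6,10)→{5,10}; (7,2)→{2,8}; (9,3)→{3}; (10,7)→{7}. Safe: 4, 6. Place at column 4.
Row 4: attacked by (1,4)→{1,4,7}; (2,8)→{6,8,10}; (3,5)→{4,5,6}; (5,1)→{1,2}; (6,10)→{8,10}; (7,2)→{2,5}; (9,3)→{3,8}; (10,7)→{1,7}. Safe: 9. Place at column 9.
Row 8: attacked by (1,4)→{4}; (2,8)→{2,8}; (3,5)→{5,10}; (4,9)→{5,9}; (5,1)→{1,4}; (6,10)→{8,10}; (7,2)→{1,2,3}; (9,3)→{2,3,4}; (10,7)→{5,7,9}. Safe: 6. Place at column 6.
Columns [4, 8, 5, 9, 1, 10, 2, 6, 3, 7], r−c [-3, -6, -2, -5, 4, -4, 5, 2, 6, 3], r+c [5, 10, 8, 13, 6, 16, 9, 14, 12, 17] are all distinct, so no two queens attack.

(1,4) (2,8) (3,5) (4,9) (5,1) (6,10) (7,2) (8,6) (9,3) (10,7)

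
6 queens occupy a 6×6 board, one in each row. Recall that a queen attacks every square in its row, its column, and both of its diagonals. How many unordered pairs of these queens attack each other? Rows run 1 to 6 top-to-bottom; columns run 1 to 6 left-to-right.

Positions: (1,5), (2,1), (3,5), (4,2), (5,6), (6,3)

Same column: (1,5)–(3,5) (column 5).
Same diagonal: (1,5)–(4,2) (|1−4| = |5−2| = 3).
Total attacking pairs: 2.

2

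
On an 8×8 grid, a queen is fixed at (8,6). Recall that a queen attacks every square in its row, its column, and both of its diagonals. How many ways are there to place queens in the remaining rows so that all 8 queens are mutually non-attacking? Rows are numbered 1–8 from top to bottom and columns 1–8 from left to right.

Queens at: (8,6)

16

Branch on row 1: col 1 → 0; col 2 → 0; col 3 → 5; col 4 → 4; col 5 → 3; col 7 → 2; col 8 → 2.
Sum: 0 + 0 + 5 + 4 + 3 + 2 + 2 = 16.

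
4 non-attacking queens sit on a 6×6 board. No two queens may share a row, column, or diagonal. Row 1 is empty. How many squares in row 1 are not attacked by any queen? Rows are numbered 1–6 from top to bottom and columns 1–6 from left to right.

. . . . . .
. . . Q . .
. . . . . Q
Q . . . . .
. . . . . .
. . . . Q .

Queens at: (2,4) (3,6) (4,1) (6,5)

(2,4) attacks row 1 at column 4 and diagonals 3, 5.
(3,6) attacks row 1 at column 6 and diagonals 4.
(4,1) attacks row 1 at column 1 and diagonals 4.
(6,5) attacks row 1 at column 5.
Attacked columns: {1, 3, 4, 5, 6}. Safe: {2}.

1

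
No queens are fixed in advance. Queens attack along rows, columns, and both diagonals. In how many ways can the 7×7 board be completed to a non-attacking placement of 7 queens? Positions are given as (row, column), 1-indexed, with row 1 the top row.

Branch on row 1: col 1 → 4; col 2 → 7; col 3 → 6; col 4 → 6; col 5 → 6; col 6 → 7; col 7 → 4.
Sum: 4 + 7 + 6 + 6 + 6 + 7 + 4 = 40.
(This is the classic 7-queens count.)

40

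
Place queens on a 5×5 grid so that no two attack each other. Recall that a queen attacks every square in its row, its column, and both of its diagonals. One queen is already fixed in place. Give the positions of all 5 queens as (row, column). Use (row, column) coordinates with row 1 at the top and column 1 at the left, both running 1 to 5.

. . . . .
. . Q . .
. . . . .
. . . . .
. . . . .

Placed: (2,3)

Row 1: attacked by (2,3)→{2,3,4}. Safe: 1, 5. Place at column 5.
Row 3: attacked by (1,5)→{3,5}; (2,3)→{2,3,4}. Safe: 1. Place at column 1.
Row 4: attacked by (1,5)→{2,5}; (2,3)→{1,3,5}; (3,1)→{1,2}. Safe: 4. Place at column 4.
Row 5: attacked by (1,5)→{1,5}; (2,3)→{3}; (3,1)→{1,3}; (4,4)→{3,4,5}. Safe: 2. Place at column 2.
Columns [5, 3, 1, 4, 2], r−c [-4, -1, 2, 0, 3], r+c [6, 5, 4, 8, 7] are all distinct, so no two queens attack.

(1,5) (2,3) (3,1) (4,4) (5,2)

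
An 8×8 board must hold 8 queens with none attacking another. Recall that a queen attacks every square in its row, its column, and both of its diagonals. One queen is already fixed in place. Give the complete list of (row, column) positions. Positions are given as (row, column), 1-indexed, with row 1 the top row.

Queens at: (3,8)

Row 1: attacked by (3,8)→{6,8}. Safe: 1, 2, 3, 4, 5, 7. Place at column 1.
Row 2: attacked by (1,1)→{1,2}; (3,8)→{7,8}. Safe: 3, 4, 5, 6. Place at column 5.
Row 4: attacked by (1,1)→{1,4}; (2,5)→{3,5,7}; (3,8)→{7,8}. Safe: 2, 6. Place at column 6.
Row 5: attacked by (1,1)→{1,5}; (2,5)→{2,5,8}; (3,8)→{6,8}; (4,6)→{5,6,7}. Safe: 3, 4. Place at column 3.
Row 6: attacked by (1,1)→{1,6}; (2,5)→{1,5}; (3,8)→{5,8}; (4,6)→{4,6,8}; (5,3)→{2,3,4}. Safe: 7. Place at column 7.
Row 7: attacked by (1,1)→{1,7}; (2,5)→{5}; (3,8)→{4,8}; (4,6)→{3,6}; (5,3)→{1,3,5}; (6,7)→{6,7,8}. Safe: 2. Place at column 2.
Row 8: attacked by (1,1)→{1,8}; (2,5)→{5}; (3,8)→{3,8}; (4,6)→{2,6}; (5,3)→{3,6}; (6,7)→{5,7}; (7,2)→{1,2,3}. Safe: 4. Place at column 4.
Columns [1, 5, 8, 6, 3, 7, 2, 4], r−c [0, -3, -5, -2, 2, -1, 5, 4], r+c [2, 7, 11, 10, 8, 13, 9, 12] are all distinct, so no two queens attack.

(1,1) (2,5) (3,8) (4,6) (5,3) (6,7) (7,2) (8,4)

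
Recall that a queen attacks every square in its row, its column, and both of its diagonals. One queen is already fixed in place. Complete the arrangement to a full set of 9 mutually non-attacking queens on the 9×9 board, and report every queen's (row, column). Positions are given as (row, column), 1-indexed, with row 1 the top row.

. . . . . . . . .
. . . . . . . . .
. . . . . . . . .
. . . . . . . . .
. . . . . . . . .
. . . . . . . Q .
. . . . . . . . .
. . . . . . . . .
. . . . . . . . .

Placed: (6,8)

Row 1: attacked by (6,8)→{3,8}. Safe: 1, 2, 4, 5, 6, 7, 9. Place at column 1.
Row 2: attacked by (1,1)→{1,2}; (6,8)→{4,8}. Safe: 3, 5, 6, 7, 9. Place at column 6.
Row 3: attacked by (1,1)→{1,3}; (2,6)→{5,6,7}; (6,8)→{5,8}. Safe: 2, 4, 9. Place at column 9.
Row 4: attacked by (1,1)→{1,4}; (2,6)→{4,6,8}; (3,9)→{8,9}; (6,8)→{6,8}. Safe: 2, 3, 5, 7. Place at column 5.
Row 5: attacked by (1,1)→{1,5}; (2,6)→{3,6,9}; (3,9)→{7,9}; (4,5)→{4,5,6}; (6,8)→{7,8,9}. Safe: 2. Place at column 2.
Row 7: attacked by (1,1)→{1,7}; (2,6)→{1,6}; (3,9)→{5,9}; (4,5)→{2,5,8}; (5,2)→{2,4}; (6,8)→{7,8,9}. Safe: 3. Place at column 3.
Row 8: attacked by (1,1)→{1,8}; (2,6)→{6}; (3,9)→{4,9}; (4,5)→{1,5,9}; (5,2)→{2,5}; (6,8)→{6,8}; (7,3)→{2,3,4}. Safe: 7. Place at column 7.
Row 9: attacked by (1,1)→{1,9}; (2,6)→{6}; (3,9)→{3,9}; (4,5)→{5}; (5,2)→{2,6}; (6,8)→{5,8}; (7,3)→{1,3,5}; (8,7)→{6,7,8}. Safe: 4. Place at column 4.
Columns [1, 6, 9, 5, 2, 8, 3, 7, 4], r−c [0, -4, -6, -1, 3, -2, 4, 1, 5], r+c [2, 8, 12, 9, 7, 14, 10, 15, 13] are all distinct, so no two queens attack.

(1,1) (2,6) (3,9) (4,5) (5,2) (6,8) (7,3) (8,7) (9,4)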